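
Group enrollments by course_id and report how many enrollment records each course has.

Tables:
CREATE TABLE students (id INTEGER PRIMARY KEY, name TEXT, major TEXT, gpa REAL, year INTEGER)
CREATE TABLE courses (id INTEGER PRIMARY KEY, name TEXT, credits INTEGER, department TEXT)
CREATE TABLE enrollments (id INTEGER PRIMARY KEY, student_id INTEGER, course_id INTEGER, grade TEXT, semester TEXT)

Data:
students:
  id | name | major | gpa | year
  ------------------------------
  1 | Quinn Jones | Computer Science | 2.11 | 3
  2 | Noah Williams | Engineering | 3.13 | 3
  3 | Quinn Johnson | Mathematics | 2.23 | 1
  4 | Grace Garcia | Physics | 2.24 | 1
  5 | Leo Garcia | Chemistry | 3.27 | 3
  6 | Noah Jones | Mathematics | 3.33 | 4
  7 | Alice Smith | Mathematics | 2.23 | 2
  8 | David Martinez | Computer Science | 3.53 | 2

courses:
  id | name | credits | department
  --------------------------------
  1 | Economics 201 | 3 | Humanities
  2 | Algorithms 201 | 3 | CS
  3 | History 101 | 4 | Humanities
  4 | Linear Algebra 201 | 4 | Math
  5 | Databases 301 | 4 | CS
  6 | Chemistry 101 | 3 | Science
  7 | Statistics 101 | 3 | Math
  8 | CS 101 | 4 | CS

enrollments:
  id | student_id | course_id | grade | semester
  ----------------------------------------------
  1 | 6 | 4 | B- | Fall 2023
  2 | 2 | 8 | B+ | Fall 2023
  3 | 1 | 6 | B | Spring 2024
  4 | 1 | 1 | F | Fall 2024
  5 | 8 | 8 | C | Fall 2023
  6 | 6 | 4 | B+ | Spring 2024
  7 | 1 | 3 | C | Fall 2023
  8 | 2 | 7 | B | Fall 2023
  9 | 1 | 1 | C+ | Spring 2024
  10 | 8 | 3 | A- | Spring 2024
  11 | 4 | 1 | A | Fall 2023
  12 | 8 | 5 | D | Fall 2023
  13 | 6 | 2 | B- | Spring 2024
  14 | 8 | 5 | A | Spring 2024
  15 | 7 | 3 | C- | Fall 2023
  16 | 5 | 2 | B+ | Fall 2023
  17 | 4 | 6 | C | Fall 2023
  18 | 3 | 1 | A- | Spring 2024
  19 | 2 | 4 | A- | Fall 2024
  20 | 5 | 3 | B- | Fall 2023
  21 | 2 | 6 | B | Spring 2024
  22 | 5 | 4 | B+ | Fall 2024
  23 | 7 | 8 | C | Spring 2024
SELECT course_id, COUNT(*) AS enrollment_count FROM enrollments GROUP BY course_id

Execution result:
course_id | enrollment_count
1 | 4
2 | 2
3 | 4
4 | 4
5 | 2
6 | 3
7 | 1
8 | 3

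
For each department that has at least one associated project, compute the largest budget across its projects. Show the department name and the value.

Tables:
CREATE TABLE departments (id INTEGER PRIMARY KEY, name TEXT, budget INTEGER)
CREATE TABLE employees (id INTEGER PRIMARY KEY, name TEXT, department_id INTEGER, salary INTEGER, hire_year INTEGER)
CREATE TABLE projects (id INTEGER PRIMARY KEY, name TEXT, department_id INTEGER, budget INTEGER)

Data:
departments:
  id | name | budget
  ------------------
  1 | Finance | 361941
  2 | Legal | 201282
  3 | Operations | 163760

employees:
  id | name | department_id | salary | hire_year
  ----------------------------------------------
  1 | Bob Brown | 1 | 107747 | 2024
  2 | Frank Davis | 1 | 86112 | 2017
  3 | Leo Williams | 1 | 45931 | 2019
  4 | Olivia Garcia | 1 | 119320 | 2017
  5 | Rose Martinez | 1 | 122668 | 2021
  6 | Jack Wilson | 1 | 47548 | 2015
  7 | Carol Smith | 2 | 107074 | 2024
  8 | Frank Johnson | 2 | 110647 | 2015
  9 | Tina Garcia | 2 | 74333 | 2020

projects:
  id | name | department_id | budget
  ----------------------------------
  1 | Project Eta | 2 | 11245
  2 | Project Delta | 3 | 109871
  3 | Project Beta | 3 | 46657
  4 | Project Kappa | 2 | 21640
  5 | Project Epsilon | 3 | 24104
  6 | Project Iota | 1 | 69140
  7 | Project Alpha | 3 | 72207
SELECT p.name, MAX(c.budget) AS max_budget FROM projects c JOIN departments p ON c.department_id = p.id GROUP BY p.id, p.name

Execution result:
name | max_budget
Finance | 69140
Legal | 21640
Operations | 109871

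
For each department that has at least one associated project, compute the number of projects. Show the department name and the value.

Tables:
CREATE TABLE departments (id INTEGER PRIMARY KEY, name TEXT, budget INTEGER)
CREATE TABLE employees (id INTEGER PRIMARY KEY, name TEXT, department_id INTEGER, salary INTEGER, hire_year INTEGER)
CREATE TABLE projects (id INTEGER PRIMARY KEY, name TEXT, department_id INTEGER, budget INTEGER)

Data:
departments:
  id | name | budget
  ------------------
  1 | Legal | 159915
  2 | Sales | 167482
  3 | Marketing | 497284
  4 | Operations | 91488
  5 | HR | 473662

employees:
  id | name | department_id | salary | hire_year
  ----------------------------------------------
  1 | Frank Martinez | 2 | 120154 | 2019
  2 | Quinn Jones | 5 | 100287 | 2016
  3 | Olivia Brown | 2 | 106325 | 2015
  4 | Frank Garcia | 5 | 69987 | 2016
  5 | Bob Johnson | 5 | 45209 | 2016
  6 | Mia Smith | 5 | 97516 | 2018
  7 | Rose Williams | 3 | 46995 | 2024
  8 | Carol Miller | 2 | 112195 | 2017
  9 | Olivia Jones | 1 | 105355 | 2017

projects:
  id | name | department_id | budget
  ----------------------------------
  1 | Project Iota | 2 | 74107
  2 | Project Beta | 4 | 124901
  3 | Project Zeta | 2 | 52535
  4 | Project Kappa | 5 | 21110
SELECT p.name, COUNT(*) AS n FROM projects c JOIN departments p ON c.department_id = p.id GROUP BY p.id, p.name

Execution result:
name | n
Sales | 2
Operations | 1
HR | 1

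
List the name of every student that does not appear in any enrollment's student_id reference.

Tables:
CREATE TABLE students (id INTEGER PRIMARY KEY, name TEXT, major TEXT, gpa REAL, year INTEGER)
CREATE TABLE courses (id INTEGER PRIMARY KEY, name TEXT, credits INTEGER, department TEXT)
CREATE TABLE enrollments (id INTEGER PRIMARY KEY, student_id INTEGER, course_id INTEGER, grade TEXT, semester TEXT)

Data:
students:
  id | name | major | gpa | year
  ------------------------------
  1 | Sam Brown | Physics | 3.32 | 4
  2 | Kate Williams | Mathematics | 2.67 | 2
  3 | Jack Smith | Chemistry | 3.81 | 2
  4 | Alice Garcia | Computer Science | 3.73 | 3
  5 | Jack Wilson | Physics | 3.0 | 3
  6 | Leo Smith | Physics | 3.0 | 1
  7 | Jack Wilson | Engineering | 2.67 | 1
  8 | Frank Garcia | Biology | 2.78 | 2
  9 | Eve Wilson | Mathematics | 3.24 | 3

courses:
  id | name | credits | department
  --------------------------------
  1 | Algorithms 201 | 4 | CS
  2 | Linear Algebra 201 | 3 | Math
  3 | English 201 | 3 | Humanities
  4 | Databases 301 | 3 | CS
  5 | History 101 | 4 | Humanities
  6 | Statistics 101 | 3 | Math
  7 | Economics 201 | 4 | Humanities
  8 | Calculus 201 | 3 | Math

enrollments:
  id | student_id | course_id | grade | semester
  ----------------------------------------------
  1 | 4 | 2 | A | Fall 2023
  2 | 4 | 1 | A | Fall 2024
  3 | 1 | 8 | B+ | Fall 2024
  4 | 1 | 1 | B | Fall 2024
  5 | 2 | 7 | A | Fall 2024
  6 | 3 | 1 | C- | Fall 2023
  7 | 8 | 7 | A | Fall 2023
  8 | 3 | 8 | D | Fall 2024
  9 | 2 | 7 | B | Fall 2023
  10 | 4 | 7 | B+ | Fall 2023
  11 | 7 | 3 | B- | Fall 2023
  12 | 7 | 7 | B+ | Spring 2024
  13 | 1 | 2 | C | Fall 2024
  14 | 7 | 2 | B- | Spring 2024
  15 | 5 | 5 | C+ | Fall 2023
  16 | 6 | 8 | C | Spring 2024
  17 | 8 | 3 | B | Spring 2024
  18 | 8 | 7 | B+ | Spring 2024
SELECT p.name FROM students p LEFT JOIN enrollments c ON c.student_id = p.id WHERE c.id IS NULL

Execution result:
Eve Wilson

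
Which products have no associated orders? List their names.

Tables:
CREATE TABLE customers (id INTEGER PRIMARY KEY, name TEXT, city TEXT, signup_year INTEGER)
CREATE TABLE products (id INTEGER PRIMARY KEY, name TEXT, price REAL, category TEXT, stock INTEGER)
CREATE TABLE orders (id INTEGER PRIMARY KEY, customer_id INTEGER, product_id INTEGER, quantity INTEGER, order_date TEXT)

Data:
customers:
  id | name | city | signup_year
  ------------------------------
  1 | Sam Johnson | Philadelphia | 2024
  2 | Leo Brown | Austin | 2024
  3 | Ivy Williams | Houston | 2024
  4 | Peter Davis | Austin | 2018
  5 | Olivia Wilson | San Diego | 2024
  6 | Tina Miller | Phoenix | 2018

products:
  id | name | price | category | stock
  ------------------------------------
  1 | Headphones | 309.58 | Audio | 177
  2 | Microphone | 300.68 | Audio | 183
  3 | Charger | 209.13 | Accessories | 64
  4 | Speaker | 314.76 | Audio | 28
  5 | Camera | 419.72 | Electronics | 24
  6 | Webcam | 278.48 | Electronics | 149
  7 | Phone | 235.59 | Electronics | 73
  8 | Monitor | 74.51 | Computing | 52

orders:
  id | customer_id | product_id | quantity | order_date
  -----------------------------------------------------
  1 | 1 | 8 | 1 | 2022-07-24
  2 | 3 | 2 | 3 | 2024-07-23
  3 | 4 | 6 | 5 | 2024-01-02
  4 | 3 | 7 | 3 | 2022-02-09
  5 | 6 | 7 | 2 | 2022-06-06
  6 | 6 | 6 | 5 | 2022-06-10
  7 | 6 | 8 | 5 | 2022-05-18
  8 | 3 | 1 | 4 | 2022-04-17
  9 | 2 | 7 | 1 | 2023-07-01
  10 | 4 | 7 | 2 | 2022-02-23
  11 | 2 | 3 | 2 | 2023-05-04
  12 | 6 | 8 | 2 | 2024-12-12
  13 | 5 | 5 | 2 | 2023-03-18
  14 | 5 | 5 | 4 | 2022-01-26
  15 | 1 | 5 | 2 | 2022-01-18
SELECT p.name FROM products p LEFT JOIN orders c ON c.product_id = p.id WHERE c.id IS NULL

Execution result:
Speaker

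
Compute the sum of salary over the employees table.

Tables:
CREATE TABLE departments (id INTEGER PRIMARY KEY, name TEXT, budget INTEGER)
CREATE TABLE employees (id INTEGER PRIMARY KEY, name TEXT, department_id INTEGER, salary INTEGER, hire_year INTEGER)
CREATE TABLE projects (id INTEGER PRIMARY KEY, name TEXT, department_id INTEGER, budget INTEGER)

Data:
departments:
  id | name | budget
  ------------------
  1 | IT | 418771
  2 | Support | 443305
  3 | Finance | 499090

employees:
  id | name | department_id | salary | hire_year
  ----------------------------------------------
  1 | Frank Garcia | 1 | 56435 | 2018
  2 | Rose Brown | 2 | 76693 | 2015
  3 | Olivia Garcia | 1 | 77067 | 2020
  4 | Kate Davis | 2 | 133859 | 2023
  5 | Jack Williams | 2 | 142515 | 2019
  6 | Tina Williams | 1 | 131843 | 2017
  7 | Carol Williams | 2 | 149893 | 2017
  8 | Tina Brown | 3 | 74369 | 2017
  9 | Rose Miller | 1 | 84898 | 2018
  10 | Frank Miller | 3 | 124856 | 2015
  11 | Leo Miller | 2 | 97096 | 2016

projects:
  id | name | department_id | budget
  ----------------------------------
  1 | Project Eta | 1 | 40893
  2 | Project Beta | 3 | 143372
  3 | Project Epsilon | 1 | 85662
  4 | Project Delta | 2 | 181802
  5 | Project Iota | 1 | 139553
SELECT SUM(salary) FROM employees

Execution result:
1149524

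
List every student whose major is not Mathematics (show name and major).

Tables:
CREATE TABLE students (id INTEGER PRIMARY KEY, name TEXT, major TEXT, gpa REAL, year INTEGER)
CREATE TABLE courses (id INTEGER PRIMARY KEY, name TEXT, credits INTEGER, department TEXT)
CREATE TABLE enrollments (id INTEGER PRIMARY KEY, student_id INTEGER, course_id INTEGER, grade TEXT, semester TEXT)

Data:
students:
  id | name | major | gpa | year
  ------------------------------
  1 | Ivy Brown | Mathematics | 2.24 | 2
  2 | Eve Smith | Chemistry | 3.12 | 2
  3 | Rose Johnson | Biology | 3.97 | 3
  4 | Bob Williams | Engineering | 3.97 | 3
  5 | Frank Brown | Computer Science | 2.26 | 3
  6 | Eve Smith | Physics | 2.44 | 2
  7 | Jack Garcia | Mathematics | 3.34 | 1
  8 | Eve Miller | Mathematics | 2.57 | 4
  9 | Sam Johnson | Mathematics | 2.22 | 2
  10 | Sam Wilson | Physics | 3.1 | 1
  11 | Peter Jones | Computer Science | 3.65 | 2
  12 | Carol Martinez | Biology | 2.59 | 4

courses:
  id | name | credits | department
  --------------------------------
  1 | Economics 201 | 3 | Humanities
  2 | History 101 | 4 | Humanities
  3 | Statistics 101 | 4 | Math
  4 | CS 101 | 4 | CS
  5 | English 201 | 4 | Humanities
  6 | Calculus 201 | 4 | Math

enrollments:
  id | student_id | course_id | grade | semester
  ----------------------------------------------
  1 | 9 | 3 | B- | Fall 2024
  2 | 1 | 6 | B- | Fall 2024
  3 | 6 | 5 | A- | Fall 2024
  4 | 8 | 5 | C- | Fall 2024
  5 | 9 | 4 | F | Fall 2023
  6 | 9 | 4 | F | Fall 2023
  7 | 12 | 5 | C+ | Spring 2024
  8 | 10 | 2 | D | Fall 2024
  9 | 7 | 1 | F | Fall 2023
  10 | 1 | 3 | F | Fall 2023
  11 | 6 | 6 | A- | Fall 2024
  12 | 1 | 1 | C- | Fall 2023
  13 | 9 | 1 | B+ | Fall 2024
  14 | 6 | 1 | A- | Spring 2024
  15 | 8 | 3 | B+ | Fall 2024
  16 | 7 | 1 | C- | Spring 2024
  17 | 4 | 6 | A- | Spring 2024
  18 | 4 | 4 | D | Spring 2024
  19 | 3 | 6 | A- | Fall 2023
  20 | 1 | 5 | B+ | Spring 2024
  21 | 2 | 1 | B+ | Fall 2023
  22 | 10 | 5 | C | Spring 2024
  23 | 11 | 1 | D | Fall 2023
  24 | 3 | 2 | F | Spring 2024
SELECT name, major FROM students WHERE major <> 'Mathematics'

Execution result:
name | major
Eve Smith | Chemistry
Rose Johnson | Biology
Bob Williams | Engineering
Frank Brown | Computer Science
Eve Smith | Physics
Sam Wilson | Physics
Peter Jones | Computer Science
Carol Martinez | Biology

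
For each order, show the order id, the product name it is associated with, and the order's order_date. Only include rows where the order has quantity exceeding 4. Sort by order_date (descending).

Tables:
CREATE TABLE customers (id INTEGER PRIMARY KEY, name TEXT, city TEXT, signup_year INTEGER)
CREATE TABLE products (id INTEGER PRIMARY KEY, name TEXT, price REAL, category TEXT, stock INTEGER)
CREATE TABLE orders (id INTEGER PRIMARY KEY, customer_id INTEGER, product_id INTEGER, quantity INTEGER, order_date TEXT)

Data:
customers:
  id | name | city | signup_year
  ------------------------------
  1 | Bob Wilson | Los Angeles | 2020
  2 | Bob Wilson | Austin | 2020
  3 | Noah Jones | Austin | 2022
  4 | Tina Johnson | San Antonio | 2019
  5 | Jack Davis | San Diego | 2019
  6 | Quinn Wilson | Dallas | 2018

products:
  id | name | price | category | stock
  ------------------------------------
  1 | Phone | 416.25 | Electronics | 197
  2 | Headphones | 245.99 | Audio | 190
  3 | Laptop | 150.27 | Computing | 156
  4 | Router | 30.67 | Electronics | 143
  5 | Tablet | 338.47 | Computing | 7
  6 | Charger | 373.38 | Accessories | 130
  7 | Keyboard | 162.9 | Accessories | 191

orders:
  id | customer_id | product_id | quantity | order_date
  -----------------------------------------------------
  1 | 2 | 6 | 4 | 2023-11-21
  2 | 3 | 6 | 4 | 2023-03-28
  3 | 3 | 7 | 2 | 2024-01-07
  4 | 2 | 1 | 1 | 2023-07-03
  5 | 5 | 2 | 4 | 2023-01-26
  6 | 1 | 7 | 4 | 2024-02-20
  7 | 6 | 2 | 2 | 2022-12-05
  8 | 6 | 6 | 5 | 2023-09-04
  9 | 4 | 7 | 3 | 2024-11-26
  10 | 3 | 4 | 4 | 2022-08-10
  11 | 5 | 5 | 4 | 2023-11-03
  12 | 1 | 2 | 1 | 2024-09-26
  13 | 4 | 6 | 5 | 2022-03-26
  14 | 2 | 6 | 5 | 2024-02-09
SELECT c.id, p.name AS product, c.order_date FROM orders c JOIN products p ON c.product_id = p.id WHERE c.quantity > 4 ORDER BY c.order_date DESC

Execution result:
id | product | order_date
14 | Charger | 2024-02-09
8 | Charger | 2023-09-04
13 | Charger | 2022-03-26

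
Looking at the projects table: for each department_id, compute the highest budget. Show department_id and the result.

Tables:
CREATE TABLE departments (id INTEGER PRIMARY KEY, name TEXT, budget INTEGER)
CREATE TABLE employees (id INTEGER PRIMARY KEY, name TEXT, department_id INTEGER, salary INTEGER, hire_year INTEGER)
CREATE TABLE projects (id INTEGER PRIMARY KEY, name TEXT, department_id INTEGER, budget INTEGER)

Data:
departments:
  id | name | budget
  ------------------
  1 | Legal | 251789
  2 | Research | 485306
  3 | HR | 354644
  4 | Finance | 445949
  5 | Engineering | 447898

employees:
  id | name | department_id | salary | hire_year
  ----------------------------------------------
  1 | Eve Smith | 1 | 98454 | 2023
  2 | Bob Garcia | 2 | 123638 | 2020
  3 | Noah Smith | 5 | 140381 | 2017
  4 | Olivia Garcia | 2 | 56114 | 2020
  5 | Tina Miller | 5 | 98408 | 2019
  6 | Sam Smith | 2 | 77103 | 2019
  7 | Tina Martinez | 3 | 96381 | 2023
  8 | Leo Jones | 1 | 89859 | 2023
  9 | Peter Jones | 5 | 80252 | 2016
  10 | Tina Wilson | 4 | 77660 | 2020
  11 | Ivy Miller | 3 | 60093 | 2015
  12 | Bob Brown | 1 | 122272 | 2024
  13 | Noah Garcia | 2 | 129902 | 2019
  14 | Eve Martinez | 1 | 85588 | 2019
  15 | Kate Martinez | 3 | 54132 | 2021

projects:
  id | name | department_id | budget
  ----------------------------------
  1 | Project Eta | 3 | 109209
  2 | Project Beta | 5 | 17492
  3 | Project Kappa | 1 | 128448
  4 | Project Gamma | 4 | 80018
SELECT department_id, MAX(budget) AS max_budget FROM projects GROUP BY department_id

Execution result:
department_id | max_budget
1 | 128448
3 | 109209
4 | 80018
5 | 17492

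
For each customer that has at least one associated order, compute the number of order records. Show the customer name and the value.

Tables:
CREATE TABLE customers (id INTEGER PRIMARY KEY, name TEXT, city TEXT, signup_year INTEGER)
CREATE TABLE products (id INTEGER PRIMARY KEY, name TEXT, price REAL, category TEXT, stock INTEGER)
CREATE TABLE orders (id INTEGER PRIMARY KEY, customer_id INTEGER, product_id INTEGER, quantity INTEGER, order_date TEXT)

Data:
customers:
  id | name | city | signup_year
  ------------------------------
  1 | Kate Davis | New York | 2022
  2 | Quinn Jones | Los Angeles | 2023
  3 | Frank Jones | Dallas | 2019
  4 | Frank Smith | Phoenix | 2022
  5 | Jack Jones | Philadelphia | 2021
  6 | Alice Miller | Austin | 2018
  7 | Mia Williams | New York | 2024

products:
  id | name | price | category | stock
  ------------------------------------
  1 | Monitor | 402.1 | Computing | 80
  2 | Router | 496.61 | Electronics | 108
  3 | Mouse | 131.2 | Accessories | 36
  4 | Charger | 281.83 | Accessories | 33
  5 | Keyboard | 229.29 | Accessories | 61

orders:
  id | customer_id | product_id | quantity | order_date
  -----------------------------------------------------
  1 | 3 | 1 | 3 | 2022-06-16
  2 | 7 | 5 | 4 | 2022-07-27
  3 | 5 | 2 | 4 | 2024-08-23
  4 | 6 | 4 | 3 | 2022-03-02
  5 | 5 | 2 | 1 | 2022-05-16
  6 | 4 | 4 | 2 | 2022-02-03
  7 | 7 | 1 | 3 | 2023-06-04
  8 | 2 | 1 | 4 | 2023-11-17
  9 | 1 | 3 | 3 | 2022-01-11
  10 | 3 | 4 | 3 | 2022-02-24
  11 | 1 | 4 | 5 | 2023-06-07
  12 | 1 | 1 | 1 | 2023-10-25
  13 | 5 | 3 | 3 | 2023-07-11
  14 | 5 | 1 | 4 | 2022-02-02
SELECT p.name, COUNT(*) AS n FROM orders c JOIN customers p ON c.customer_id = p.id GROUP BY p.id, p.name

Execution result:
name | n
Kate Davis | 3
Quinn Jones | 1
Frank Jones | 2
Frank Smith | 1
Jack Jones | 4
Alice Miller | 1
Mia Williams | 2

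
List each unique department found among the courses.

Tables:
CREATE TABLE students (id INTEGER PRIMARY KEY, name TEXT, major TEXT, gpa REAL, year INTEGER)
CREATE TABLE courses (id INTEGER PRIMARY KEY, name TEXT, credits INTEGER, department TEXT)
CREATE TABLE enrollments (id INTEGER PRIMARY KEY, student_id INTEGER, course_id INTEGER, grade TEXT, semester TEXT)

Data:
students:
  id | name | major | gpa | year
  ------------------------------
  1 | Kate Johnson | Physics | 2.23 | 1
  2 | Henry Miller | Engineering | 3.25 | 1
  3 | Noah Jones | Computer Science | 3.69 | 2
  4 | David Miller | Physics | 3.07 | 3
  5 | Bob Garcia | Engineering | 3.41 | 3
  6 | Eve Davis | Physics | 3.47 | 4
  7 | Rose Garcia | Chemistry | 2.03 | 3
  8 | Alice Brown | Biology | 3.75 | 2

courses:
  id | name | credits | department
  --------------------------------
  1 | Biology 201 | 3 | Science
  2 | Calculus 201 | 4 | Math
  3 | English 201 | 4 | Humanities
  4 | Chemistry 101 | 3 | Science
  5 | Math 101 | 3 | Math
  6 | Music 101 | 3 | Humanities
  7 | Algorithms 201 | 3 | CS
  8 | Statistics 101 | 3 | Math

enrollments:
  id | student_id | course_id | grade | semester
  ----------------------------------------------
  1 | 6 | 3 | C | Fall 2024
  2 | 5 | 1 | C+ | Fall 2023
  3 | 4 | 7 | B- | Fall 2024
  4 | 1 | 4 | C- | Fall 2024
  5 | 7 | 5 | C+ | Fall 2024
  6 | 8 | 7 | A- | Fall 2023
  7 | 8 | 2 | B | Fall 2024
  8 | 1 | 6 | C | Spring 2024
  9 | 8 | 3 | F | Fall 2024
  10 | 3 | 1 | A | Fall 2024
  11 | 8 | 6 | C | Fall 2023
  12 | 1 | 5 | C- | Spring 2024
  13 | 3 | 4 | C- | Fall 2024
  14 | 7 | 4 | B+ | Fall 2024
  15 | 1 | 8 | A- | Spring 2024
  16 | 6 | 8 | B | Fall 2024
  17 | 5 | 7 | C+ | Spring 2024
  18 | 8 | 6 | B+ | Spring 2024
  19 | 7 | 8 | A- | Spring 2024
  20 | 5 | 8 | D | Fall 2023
SELECT DISTINCT department FROM courses

Execution result:
department
Science
Math
Humanities
CS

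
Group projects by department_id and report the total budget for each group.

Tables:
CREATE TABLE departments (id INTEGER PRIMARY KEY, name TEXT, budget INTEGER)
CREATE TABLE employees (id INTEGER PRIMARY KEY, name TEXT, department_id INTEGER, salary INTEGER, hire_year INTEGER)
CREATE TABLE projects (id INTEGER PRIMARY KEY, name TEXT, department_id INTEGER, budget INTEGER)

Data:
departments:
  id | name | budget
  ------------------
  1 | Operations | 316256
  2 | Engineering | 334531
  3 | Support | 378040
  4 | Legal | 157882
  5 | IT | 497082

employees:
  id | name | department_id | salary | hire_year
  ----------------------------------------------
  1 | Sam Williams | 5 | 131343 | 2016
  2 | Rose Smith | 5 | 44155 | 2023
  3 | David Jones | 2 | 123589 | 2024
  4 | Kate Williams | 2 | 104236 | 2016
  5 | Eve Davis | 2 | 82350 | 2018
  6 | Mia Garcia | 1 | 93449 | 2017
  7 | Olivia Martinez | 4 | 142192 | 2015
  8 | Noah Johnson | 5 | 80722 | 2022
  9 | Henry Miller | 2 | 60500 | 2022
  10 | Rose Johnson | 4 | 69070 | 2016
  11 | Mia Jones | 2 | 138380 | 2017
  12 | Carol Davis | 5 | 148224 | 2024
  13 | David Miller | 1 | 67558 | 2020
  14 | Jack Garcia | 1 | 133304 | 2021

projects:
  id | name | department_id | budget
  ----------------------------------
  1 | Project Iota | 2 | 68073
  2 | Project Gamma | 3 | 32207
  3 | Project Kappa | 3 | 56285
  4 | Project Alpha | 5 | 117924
SELECT department_id, SUM(budget) AS sum_budget FROM projects GROUP BY department_id

Execution result:
department_id | sum_budget
2 | 68073
3 | 88492
5 | 117924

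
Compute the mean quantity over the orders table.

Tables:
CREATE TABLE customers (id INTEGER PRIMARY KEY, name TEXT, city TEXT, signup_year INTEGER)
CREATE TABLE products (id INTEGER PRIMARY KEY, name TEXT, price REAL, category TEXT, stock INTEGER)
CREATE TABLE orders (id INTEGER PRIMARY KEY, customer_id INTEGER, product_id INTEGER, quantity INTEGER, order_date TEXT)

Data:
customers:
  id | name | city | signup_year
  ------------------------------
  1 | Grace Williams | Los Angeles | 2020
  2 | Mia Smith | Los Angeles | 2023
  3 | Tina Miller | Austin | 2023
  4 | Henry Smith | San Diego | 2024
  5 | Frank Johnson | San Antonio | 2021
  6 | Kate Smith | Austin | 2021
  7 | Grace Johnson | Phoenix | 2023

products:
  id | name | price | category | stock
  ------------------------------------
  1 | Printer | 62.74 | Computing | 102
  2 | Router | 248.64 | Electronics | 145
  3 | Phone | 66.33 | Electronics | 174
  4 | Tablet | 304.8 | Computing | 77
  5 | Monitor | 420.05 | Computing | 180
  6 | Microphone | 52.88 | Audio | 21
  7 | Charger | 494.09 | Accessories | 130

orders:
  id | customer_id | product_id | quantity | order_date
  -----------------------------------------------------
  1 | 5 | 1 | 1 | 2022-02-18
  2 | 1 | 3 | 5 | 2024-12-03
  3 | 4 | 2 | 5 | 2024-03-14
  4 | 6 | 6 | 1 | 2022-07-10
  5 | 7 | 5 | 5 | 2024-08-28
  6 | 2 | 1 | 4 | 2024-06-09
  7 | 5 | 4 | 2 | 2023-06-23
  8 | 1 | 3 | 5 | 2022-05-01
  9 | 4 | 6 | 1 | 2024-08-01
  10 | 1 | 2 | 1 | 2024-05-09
SELECT AVG(quantity) FROM orders

Execution result:
3.00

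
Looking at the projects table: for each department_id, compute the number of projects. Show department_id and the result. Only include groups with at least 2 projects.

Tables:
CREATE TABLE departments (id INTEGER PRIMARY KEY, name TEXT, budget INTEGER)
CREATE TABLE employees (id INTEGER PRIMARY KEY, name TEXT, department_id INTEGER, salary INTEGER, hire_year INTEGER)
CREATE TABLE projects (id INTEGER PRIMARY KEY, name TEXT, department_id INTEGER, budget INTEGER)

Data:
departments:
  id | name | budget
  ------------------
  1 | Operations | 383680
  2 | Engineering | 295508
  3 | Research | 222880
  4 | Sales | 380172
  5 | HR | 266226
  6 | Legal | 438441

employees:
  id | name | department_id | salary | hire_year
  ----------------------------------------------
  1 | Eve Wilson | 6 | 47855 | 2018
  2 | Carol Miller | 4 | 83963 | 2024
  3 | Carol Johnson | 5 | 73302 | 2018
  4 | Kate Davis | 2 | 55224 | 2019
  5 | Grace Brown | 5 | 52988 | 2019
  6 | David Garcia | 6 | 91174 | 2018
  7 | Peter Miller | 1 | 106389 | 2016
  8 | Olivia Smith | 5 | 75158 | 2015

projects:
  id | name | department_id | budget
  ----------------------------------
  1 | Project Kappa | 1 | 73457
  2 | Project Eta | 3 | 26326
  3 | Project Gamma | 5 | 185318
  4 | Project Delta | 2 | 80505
SELECT department_id, COUNT(*) AS n FROM projects GROUP BY department_id HAVING COUNT(*) >= 2

Execution result:
(no rows)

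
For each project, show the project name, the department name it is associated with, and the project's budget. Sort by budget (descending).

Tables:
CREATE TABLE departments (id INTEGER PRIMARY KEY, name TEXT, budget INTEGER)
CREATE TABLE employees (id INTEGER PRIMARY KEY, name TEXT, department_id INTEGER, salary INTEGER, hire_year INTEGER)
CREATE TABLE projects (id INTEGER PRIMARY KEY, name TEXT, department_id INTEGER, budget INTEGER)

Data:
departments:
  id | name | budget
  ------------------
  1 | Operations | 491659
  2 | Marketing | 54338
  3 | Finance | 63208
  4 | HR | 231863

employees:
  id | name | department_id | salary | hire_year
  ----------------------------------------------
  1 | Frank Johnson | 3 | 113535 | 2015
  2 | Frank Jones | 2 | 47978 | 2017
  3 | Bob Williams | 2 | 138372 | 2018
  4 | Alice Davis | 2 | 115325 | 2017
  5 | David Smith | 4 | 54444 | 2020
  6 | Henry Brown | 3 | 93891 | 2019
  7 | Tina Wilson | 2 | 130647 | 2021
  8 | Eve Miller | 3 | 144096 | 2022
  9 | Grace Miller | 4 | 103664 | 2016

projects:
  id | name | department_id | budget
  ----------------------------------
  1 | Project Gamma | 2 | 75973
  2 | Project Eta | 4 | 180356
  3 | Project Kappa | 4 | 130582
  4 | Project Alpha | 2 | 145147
SELECT c.name, p.name AS department, c.budget FROM projects c JOIN departments p ON c.department_id = p.id ORDER BY c.budget DESC

Execution result:
name | department | budget
Project Eta | HR | 180356
Project Alpha | Marketing | 145147
Project Kappa | HR | 130582
Project Gamma | Marketing | 75973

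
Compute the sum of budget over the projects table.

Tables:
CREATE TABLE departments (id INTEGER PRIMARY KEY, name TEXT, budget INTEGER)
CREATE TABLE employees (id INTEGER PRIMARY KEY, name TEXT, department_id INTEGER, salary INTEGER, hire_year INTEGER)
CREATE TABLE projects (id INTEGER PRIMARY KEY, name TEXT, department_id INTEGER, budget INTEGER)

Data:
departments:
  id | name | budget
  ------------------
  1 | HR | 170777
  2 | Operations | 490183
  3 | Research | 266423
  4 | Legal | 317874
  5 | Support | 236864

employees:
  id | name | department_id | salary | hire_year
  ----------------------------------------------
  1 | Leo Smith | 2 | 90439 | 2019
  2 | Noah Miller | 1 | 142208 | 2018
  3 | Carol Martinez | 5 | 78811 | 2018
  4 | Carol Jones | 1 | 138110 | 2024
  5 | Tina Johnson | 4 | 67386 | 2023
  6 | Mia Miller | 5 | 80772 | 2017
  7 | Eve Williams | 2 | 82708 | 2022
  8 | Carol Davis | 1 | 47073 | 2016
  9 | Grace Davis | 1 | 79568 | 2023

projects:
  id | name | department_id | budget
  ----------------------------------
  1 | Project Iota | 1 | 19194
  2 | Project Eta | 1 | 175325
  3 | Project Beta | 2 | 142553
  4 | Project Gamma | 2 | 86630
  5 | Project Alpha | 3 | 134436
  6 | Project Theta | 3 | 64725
SELECT SUM(budget) FROM projects

Execution result:
622863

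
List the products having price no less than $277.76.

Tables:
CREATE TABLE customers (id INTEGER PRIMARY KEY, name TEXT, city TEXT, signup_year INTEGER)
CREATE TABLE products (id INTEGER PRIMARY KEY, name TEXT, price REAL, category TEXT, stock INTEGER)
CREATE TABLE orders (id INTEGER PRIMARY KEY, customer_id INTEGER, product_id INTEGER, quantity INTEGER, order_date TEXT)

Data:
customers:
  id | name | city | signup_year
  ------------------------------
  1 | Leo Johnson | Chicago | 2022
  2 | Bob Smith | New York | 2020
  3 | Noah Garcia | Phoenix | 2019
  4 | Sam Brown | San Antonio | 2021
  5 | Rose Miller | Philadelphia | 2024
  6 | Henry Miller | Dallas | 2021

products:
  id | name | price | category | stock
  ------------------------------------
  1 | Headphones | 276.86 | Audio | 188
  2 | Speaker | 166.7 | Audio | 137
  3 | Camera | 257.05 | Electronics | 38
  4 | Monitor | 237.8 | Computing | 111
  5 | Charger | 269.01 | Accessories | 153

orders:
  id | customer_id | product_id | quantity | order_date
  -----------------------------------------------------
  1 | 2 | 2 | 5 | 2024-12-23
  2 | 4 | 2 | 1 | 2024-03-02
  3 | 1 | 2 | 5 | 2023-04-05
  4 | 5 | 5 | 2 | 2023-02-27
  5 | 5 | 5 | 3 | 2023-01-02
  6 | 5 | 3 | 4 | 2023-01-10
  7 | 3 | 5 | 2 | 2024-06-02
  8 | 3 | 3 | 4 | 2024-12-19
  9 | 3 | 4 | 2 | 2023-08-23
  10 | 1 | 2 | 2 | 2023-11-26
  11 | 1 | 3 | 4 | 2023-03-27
SELECT name, price FROM products WHERE price >= 277.76

Execution result:
(no rows)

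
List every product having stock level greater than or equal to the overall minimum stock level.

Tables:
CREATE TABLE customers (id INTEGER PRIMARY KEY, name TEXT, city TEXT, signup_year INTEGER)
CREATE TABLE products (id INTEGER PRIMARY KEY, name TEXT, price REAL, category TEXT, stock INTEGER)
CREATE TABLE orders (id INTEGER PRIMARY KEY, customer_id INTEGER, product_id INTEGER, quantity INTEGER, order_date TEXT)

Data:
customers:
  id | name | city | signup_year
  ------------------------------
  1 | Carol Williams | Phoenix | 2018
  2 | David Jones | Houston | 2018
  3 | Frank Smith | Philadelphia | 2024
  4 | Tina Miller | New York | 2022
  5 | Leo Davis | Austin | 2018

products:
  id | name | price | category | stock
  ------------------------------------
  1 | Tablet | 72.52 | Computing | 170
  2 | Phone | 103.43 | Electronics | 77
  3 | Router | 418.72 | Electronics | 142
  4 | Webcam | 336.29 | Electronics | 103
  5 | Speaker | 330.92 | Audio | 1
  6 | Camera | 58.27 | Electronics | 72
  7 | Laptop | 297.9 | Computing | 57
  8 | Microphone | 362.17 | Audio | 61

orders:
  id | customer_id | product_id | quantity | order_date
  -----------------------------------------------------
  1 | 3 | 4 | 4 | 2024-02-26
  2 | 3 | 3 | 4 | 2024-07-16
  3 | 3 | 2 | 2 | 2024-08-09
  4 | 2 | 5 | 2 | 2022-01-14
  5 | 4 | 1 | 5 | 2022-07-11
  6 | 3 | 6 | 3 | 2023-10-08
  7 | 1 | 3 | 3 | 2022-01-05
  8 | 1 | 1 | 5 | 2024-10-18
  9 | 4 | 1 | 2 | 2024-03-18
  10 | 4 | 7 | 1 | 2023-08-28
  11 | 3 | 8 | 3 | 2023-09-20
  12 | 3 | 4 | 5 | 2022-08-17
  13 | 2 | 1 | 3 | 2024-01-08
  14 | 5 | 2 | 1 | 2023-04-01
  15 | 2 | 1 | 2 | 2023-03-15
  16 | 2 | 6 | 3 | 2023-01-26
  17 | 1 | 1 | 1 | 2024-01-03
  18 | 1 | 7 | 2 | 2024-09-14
SELECT name, stock FROM products WHERE stock >= (SELECT MIN(stock) FROM products)

Execution result:
name | stock
Tablet | 170
Phone | 77
Router | 142
Webcam | 103
Speaker | 1
Camera | 72
Laptop | 57
Microphone | 61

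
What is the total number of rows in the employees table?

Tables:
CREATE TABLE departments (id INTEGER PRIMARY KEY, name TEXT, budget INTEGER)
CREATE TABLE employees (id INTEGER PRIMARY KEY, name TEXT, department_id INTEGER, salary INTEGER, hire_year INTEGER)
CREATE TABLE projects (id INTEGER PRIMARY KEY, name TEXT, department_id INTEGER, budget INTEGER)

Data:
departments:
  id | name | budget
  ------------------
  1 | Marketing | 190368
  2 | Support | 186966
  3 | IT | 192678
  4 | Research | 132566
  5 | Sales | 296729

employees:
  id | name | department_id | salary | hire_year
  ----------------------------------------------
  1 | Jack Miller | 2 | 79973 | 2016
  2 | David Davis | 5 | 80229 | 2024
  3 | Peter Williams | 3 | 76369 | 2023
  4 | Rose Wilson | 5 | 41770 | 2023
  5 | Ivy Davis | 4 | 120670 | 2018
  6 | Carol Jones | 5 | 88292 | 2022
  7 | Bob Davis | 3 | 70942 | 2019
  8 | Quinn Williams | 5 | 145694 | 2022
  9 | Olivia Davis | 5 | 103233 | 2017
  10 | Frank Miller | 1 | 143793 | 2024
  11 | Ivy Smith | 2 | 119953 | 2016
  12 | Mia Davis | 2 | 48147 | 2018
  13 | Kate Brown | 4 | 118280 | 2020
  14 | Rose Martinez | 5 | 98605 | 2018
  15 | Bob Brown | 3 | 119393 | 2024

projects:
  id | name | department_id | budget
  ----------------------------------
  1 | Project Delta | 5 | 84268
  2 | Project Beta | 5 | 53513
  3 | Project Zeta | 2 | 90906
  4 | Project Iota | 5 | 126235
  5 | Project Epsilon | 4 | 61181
SELECT COUNT(*) FROM employees

Execution result:
15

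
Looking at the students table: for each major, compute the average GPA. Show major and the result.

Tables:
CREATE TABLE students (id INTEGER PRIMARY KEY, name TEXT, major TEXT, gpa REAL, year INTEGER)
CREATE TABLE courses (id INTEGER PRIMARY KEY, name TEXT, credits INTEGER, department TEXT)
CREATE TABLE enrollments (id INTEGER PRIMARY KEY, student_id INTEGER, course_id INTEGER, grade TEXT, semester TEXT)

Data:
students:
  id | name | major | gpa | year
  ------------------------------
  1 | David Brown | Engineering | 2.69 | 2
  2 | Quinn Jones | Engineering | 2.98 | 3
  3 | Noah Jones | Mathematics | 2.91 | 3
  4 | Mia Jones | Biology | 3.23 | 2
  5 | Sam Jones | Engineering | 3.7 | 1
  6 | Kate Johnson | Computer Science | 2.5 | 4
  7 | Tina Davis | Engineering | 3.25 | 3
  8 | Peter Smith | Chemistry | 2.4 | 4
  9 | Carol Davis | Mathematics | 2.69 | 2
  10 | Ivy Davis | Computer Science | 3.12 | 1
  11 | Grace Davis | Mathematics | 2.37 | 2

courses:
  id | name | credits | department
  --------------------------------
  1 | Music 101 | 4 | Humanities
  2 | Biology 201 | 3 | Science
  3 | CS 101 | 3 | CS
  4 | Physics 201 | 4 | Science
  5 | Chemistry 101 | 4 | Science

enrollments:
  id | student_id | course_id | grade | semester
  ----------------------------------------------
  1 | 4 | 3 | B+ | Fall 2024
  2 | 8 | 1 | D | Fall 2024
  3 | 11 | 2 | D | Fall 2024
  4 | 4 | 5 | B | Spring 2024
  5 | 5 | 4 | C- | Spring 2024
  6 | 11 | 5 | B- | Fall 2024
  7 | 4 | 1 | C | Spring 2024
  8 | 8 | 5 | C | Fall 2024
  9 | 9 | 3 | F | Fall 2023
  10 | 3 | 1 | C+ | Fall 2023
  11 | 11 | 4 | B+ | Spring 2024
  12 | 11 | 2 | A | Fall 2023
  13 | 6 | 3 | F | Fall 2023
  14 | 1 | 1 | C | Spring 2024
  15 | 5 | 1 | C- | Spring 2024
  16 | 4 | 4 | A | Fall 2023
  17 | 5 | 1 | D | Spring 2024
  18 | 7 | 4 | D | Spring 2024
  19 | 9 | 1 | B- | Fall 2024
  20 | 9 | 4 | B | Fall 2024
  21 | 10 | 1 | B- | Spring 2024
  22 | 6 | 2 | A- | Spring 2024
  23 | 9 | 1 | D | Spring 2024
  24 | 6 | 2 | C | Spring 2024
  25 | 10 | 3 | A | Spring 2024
SELECT major, AVG(gpa) AS avg_gpa FROM students GROUP BY major

Execution result:
major | avg_gpa
Biology | 3.23
Chemistry | 2.40
Computer Science | 2.81
Engineering | 3.16
Mathematics | 2.66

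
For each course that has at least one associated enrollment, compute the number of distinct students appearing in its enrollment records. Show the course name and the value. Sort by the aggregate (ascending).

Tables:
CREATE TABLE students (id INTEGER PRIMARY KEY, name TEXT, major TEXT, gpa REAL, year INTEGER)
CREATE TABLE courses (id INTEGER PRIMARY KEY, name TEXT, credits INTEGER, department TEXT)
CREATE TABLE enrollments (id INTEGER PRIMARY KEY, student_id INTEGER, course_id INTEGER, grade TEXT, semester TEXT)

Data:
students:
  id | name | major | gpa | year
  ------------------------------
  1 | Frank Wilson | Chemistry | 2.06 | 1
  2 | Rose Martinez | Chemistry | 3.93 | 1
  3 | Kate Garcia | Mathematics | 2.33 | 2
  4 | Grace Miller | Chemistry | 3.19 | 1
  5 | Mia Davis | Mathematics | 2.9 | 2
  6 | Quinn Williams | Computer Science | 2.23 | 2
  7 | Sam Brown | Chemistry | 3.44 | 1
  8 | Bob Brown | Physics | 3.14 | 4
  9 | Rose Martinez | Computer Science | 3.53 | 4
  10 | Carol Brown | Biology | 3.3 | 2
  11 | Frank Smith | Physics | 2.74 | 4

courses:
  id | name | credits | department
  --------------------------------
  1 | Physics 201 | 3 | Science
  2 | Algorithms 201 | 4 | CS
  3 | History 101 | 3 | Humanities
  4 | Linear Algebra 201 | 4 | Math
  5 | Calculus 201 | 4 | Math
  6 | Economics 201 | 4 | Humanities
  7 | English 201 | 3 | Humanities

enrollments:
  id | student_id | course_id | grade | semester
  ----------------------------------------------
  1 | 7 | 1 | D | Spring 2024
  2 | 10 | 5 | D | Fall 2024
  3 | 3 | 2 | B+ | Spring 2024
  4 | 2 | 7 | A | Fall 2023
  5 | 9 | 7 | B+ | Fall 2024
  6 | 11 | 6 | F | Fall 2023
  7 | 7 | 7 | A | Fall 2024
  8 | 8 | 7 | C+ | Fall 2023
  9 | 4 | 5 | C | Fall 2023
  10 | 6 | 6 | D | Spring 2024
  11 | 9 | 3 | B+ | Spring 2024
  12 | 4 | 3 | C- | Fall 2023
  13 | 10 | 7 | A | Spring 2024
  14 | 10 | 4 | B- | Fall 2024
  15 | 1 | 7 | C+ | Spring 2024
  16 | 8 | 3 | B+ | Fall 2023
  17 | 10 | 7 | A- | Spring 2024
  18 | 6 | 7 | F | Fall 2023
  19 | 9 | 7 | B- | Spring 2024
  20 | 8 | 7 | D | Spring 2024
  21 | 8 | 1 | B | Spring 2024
SELECT p.name, COUNT(DISTINCT c.student_id) AS distinct_student_count FROM enrollments c JOIN courses p ON c.course_id = p.id GROUP BY p.id, p.name ORDER BY distinct_student_count ASC

Execution result:
name | distinct_student_count
Algorithms 201 | 1
Linear Algebra 201 | 1
Physics 201 | 2
Calculus 201 | 2
Economics 201 | 2
History 101 | 3
English 201 | 7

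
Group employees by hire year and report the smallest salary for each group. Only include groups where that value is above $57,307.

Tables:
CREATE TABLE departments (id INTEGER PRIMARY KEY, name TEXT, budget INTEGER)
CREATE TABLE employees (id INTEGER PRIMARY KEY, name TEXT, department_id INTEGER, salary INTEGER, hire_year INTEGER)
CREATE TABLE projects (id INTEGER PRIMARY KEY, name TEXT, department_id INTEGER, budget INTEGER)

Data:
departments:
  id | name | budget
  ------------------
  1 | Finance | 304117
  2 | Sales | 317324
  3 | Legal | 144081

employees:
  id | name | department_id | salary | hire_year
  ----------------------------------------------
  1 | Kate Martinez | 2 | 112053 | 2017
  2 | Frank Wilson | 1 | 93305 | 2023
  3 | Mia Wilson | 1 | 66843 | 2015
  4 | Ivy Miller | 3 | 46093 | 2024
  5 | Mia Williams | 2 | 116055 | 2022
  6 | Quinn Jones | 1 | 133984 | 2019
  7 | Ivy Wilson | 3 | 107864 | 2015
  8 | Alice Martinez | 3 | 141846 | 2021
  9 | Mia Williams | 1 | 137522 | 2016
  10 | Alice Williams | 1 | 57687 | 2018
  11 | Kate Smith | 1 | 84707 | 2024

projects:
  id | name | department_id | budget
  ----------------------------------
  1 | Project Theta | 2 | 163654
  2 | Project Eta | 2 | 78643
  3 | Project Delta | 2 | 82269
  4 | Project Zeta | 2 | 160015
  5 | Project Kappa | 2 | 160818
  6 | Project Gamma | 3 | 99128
SELECT hire_year, MIN(salary) AS min_salary FROM employees GROUP BY hire_year HAVING MIN(salary) > 57307

Execution result:
hire_year | min_salary
2015 | 66843
2016 | 137522
2017 | 112053
2018 | 57687
2019 | 133984
2021 | 141846
2022 | 116055
2023 | 93305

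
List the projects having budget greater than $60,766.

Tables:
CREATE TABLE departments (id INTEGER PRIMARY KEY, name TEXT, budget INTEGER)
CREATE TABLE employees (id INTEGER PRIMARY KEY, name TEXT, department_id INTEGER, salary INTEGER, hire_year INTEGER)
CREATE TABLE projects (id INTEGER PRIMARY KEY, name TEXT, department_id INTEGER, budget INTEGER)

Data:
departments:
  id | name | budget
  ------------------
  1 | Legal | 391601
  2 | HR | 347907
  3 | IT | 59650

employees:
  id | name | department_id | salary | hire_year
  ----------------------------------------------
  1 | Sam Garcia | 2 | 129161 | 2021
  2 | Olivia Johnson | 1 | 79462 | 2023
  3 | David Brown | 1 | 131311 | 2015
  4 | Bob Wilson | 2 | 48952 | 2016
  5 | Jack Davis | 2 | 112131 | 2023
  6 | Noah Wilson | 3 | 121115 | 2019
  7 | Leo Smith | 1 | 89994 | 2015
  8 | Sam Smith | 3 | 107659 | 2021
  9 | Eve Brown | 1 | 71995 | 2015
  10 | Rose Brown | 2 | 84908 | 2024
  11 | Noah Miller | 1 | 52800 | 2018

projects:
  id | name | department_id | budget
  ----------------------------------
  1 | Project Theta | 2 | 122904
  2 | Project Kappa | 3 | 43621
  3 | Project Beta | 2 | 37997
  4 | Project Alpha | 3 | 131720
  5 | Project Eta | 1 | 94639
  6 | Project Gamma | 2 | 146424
SELECT name, budget FROM projects WHERE budget > 60766

Execution result:
name | budget
Project Theta | 122904
Project Alpha | 131720
Project Eta | 94639
Project Gamma | 146424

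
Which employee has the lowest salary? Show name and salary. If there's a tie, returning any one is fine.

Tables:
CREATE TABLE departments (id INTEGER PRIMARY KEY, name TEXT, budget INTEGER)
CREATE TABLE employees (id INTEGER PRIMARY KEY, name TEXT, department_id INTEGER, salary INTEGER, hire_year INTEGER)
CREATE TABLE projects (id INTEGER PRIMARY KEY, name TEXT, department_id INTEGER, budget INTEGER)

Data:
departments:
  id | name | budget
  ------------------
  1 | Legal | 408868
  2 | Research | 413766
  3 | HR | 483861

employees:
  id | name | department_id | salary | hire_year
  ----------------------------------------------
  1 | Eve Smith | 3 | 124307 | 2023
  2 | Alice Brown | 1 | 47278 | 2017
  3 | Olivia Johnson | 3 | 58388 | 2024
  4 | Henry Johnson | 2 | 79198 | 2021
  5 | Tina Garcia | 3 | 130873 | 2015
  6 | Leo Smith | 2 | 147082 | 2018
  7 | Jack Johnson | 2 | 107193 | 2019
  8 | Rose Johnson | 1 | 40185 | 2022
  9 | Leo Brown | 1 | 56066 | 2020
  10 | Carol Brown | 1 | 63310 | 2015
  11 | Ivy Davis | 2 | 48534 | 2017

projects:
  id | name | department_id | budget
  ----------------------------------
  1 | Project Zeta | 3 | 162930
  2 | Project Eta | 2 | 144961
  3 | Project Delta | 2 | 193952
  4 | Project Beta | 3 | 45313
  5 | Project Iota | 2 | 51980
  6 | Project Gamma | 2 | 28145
SELECT name, salary FROM employees ORDER BY salary ASC LIMIT 1

Execution result:
name | salary
Rose Johnson | 40185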